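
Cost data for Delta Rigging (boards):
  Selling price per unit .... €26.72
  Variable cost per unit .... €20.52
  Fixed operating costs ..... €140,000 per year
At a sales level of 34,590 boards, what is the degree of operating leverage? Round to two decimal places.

2.88

Contribution at this volume is 34,590 × €6.20 = €214,458.00.
EBIT = €214,458.00 − €140,000 = €74,458.00.
Degree of operating leverage = €214,458.00 / €74,458.00 = 2.8803.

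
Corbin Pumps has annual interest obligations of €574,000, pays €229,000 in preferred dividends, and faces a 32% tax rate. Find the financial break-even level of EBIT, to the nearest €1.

Preferred dividends are paid after tax, so their pre-tax equivalent is €229,000 ÷ (1 − 0.32) = €336,764.71.
Financial break-even EBIT = interest + D_p ÷ (1 − t) = €574,000 + €336,764.71 = €910,764.71.

€910,765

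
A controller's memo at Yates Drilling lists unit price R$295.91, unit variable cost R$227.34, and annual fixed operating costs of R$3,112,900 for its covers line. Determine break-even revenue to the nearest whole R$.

Contribution margin per unit = R$295.91 − R$227.34 = R$68.57, a CM ratio of R$68.57 ÷ R$295.91 = 0.2317.
Break-even revenue = fixed costs × price ÷ CM = R$3,112,900 × R$295.91 ÷ R$68.57 = R$13,433,546.

R$13,433,546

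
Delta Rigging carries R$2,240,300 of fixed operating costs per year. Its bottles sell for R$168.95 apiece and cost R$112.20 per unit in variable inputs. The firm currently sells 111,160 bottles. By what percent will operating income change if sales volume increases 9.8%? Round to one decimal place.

Contribution at this volume is 111,160 × R$56.75 = R$6,308,330.00.
Subtracting fixed costs: EBIT = R$6,308,330.00 − R$2,240,300 = R$4,068,030.00.
DOL = contribution ÷ EBIT = R$6,308,330.00 ÷ R$4,068,030.00 = 1.5507.
%ΔEBIT = DOL × %ΔSales = 1.5507 × +9.8% = +15.2%.

+15.2%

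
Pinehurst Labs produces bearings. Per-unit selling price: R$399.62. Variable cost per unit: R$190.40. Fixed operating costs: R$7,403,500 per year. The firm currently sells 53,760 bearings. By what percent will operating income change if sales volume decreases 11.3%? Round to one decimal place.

Contribution at this volume is 53,760 × R$209.22 = R$11,247,667.20.
EBIT = R$11,247,667.20 − R$7,403,500 = R$3,844,167.20.
Degree of operating leverage = R$11,247,667.20 / R$3,844,167.20 = 2.9259.
%ΔEBIT = DOL × %ΔSales = 2.9259 × -11.3% = -33.1%.

-33.1%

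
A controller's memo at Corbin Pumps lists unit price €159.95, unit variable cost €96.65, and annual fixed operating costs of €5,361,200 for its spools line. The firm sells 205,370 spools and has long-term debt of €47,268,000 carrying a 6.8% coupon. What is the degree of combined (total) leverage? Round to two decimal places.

Total contribution margin = 205,370 × €63.30 = €12,999,921.00.
Subtracting fixed costs: EBIT = €12,999,921.00 − €5,361,200 = €7,638,721.00. Interest = €3,214,224.00.
DOL = €12,999,921.00 ÷ €7,638,721.00 = 1.7018; DFL = €7,638,721.00 ÷ €4,424,497.00 = 1.7265.
Combined leverage = 1.7018 × 1.7265 = 2.9382.

2.94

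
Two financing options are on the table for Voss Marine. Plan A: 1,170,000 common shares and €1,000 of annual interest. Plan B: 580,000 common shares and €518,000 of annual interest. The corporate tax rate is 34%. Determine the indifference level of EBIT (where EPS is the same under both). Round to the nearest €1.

Set EPS_A = EPS_B: (EBIT − €1,000)(1 − 0.34) ÷ 1,170,000 = (EBIT − €518,000)(1 − 0.34) ÷ 580,000.
Cancelling (1 − t) and cross-multiplying: 580,000·(EBIT − 1,000) = 1,170,000·(EBIT − 518,000).
EBIT × (1,170,000 − 580,000) = 518,000 × 1,170,000 − 1,000 × 580,000 = 605,480,000,000, so EBIT = 605,480,000,000 ÷ 590,000 = 1,026,237.29.

€1,026,237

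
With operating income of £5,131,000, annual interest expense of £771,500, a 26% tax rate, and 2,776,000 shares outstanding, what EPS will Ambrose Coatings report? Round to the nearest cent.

Pre-tax income = £5,131,000 − £771,500.00 = £4,359,500.00.
After tax at 26%: net income = £4,359,500.00 × 0.74 = £3,226,030.00.
EPS = £3,226,030.00 ÷ 2,776,000 = £1.16.

£1.16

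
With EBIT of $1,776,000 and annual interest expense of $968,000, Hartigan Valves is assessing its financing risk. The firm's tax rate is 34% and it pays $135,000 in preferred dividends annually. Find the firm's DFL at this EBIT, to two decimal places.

2.94

Interest = $968,000.00.
Preferred dividends grossed up pre-tax: $135,000 / (1 − 0.34) = $204,545.45.
DFL = EBIT ÷ [EBIT − I − D_p/(1−t)] = $1,776,000 ÷ [$1,776,000 − $968,000.00 − $204,545.45] = $1,776,000 ÷ $603,454.55 = 2.9431.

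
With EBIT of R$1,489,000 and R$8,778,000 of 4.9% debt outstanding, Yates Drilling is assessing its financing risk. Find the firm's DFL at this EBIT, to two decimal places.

Annual interest charges come to R$430,122.00.
Degree of financial leverage = EBIT / (EBIT − interest) = R$1,489,000 / R$1,058,878.00 = 1.4062.

1.41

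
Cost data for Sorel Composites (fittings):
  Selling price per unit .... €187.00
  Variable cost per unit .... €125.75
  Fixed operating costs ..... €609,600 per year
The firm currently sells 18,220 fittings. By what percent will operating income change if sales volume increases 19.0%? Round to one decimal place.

+41.9%

Total contribution margin = 18,220 × €61.25 = €1,115,975.00.
Operating income = contribution − fixed costs = €1,115,975.00 − €609,600 = €506,375.00.
So DOL = total CM / EBIT = €1,115,975.00 / €506,375.00 = 2.2039.
Operating income changes by 2.2039 × +19.0% = +41.9%.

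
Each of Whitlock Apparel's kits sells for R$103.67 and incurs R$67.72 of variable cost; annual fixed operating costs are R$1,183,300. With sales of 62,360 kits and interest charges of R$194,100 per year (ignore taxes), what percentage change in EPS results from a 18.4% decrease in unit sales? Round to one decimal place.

Total contribution margin = 62,360 × R$35.95 = R$2,241,842.00.
Subtracting fixed costs: EBIT = R$2,241,842.00 − R$1,183,300 = R$1,058,542.00.
Interest = R$194,100.00, so EBIT − I = R$864,442.00.
Degree of combined leverage = contribution ÷ (EBIT − I) = R$2,241,842.00 ÷ R$864,442.00 = 2.5934.
EPS therefore changes by 2.5934 × (-18.4%) = -47.7%.

-47.7%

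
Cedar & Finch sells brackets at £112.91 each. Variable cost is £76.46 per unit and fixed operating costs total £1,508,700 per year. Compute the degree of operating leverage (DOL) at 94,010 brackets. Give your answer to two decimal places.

1.79

At 94,010 units, contribution = 94,010 × £36.45 = £3,426,664.50.
Operating income = contribution − fixed costs = £3,426,664.50 − £1,508,700 = £1,917,964.50.
Degree of operating leverage = £3,426,664.50 / £1,917,964.50 = 1.7866.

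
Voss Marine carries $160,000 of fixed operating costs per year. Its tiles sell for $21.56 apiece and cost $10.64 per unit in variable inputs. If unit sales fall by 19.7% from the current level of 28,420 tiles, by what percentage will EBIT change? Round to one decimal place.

-40.7%

Total contribution margin = 28,420 × $10.92 = $310,346.40.
EBIT = $310,346.40 − $160,000 = $150,346.40.
So DOL = total CM / EBIT = $310,346.40 / $150,346.40 = 2.0642.
Operating income changes by 2.0642 × -19.7% = -40.7%.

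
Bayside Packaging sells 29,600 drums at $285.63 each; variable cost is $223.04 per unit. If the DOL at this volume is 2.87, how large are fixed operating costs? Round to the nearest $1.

$1,207,136

Total contribution margin = 29,600 × $62.59 = $1,852,664.00.
Since DOL = CM ÷ EBIT, EBIT = $1,852,664.00 ÷ 2.87 = $645,527.53.
And FC = contribution − EBIT = $1,852,664.00 − $645,527.53 = $1,207,136.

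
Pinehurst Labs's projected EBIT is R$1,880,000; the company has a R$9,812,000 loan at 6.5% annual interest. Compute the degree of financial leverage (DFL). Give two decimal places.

Interest = R$637,780.00.
DFL = EBIT ÷ (EBIT − I) = R$1,880,000 ÷ (R$1,880,000 − R$637,780.00) = R$1,880,000 ÷ R$1,242,220.00 = 1.5134.

1.51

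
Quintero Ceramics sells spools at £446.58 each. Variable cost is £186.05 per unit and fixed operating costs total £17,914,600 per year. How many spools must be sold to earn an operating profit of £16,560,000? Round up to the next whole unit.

Each unit contributes £446.58 − £186.05 = £260.53.
Required volume = (fixed costs + target profit) ÷ CM = (£17,914,600 + £16,560,000) ÷ £260.53 = 132,324.88, so 132,325 spools.

132,325 spools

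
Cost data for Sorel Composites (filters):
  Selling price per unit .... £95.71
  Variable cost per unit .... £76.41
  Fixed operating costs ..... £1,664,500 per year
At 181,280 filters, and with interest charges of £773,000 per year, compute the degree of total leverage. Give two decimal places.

3.30

Total contribution margin = 181,280 × £19.30 = £3,498,704.00.
EBIT = £3,498,704.00 − £1,664,500 = £1,834,204.00. Interest = £773,000.00.
DOL = £3,498,704.00 ÷ £1,834,204.00 = 1.9075; DFL = £1,834,204.00 ÷ £1,061,204.00 = 1.7284.
Combined leverage = 1.9075 × 1.7284 = 3.2969.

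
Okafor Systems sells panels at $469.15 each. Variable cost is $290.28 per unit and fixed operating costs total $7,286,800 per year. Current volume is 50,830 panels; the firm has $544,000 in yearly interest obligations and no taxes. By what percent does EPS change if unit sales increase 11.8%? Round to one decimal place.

+85.1%

Contribution at this volume is 50,830 × $178.87 = $9,091,962.10.
Operating income = contribution − fixed costs = $9,091,962.10 − $7,286,800 = $1,805,162.10.
Interest = $544,000.00, so EBIT − I = $1,261,162.10.
DCL = total CM / (EBIT − I) = $9,091,962.10 / $1,261,162.10 = 7.2092.
%ΔEPS = DCL × %ΔSales = 7.2092 × +11.8% = +85.1%.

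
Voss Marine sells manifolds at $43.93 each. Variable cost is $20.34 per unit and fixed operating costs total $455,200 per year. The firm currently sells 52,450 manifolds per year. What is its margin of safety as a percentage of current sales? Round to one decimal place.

63.2%

Contribution margin per unit = $43.93 − $20.34 = $23.59. Break-even units = $455,200 ÷ $23.59 = 19,296.31; break-even revenue = 19,296.31 × $43.93 = $847,686.99.
Current sales = 52,450 × $43.93 = $2,304,128.50.
Margin of safety = ($2,304,128.50 − $847,686.99) ÷ $2,304,128.50 = 63.2%.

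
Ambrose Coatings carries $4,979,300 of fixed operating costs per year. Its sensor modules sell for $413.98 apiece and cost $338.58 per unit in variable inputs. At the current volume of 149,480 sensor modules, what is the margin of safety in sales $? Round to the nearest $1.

$34,543,128

Each unit contributes $413.98 − $338.58 = $75.40. Break-even units = $4,979,300 ÷ $75.40 = 66,038.46; break-even revenue = 66,038.46 × $413.98 = $27,338,602.31.
Current sales = 149,480 × $413.98 = $61,881,730.40.
Margin of safety = $61,881,730.40 − $27,338,602.31 = $34,543,128.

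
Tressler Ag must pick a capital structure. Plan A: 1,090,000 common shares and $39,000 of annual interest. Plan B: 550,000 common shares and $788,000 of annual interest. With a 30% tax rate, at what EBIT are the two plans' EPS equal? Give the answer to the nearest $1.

$1,550,870

At indifference, (EBIT − 39,000)(1 − t)/1,090,000 = (EBIT − 788,000)(1 − t)/550,000.
Cancelling (1 − t) and cross-multiplying: 550,000·(EBIT − 39,000) = 1,090,000·(EBIT − 788,000).
Solving, EBIT = (788,000·1,090,000 − 39,000·550,000) / (1,090,000 − 550,000) = 837,470,000,000 / 540,000 = 1,550,870.37.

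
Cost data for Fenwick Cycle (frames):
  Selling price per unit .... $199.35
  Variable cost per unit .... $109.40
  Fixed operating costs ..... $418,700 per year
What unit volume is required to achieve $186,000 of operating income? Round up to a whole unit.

Contribution margin per unit = $199.35 − $109.40 = $89.95.
Units = (FC + target) / CM = ($418,700 + $186,000) / $89.95 = 6,722.62, so 6,723 frames.

6,723 frames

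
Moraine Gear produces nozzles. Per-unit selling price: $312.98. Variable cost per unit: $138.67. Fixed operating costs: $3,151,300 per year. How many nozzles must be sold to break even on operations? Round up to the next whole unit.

18,079 nozzles

Each unit contributes $312.98 − $138.67 = $174.31.
Break-even Q = $3,151,300 / $174.31 = 18,078.71 → 18,079 nozzles.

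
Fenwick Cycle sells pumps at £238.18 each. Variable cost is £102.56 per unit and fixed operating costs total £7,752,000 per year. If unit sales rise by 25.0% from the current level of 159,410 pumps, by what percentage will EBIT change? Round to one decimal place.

Total contribution margin = 159,410 × £135.62 = £21,619,184.20.
EBIT = £21,619,184.20 − £7,752,000 = £13,867,184.20.
So DOL = total CM / EBIT = £21,619,184.20 / £13,867,184.20 = 1.5590.
%ΔEBIT = DOL × %ΔSales = 1.5590 × +25.0% = +39.0%.

+39.0%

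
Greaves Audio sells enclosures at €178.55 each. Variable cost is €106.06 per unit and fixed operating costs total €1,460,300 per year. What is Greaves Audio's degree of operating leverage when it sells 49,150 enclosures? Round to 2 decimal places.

1.69

Total contribution margin = 49,150 × €72.49 = €3,562,883.50.
EBIT = €3,562,883.50 − €1,460,300 = €2,102,583.50.
Degree of operating leverage = €3,562,883.50 / €2,102,583.50 = 1.6945.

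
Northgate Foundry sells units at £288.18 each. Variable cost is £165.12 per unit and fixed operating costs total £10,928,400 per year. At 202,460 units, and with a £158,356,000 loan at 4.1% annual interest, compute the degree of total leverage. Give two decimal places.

3.32

Total contribution margin = 202,460 × £123.06 = £24,914,727.60.
Operating income = contribution − fixed costs = £24,914,727.60 − £10,928,400 = £13,986,327.60. Interest = £6,492,596.00.
DOL = £24,914,727.60 ÷ £13,986,327.60 = 1.7814; DFL = £13,986,327.60 ÷ £7,493,731.60 = 1.8664.
DCL = DOL × DFL = 1.7814 × 1.8664 = 3.3248.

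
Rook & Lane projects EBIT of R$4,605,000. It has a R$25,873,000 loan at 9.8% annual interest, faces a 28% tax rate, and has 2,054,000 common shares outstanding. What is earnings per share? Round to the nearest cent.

Pre-tax income = R$4,605,000 − R$2,535,554.00 = R$2,069,446.00.
Net income = R$2,069,446.00 × (1 − 0.28) = R$1,490,001.12.
Per share: R$1,490,001.12 / 2,054,000 shares = R$0.73.

R$0.73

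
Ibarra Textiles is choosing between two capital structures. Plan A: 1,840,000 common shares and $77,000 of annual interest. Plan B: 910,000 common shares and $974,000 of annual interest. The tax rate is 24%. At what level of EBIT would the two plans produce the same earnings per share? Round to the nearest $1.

At indifference, (EBIT − 77,000)(1 − t)/1,840,000 = (EBIT − 974,000)(1 − t)/910,000.
Cancelling (1 − t) and cross-multiplying: 910,000·(EBIT − 77,000) = 1,840,000·(EBIT − 974,000).
Solving, EBIT = (974,000·1,840,000 − 77,000·910,000) / (1,840,000 − 910,000) = 1,722,090,000,000 / 930,000 = 1,851,709.68.

$1,851,710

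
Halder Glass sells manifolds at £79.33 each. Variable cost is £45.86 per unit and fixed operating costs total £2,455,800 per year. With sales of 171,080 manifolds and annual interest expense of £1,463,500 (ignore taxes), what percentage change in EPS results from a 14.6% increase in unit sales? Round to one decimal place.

At 171,080 units, contribution = 171,080 × £33.47 = £5,726,047.60.
Subtracting fixed costs: EBIT = £5,726,047.60 − £2,455,800 = £3,270,247.60.
Interest = £1,463,500.00, so EBIT − I = £1,806,747.60.
DCL = total CM / (EBIT − I) = £5,726,047.60 / £1,806,747.60 = 3.1693.
%ΔEPS = DCL × %ΔSales = 3.1693 × +14.6% = +46.3%.

+46.3%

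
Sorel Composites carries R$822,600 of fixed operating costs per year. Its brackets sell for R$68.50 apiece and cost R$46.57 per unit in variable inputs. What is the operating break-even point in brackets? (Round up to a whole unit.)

Each unit contributes R$68.50 − R$46.57 = R$21.93.
Break-even volume = fixed costs ÷ CM per unit = R$822,600 ÷ R$21.93 = 37,510.26, so 37,511 brackets.

37,511 brackets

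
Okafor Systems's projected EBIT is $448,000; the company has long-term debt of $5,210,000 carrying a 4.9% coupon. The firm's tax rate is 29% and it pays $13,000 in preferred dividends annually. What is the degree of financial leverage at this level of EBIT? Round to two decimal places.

2.57

Annual interest charges come to $255,290.00.
Preferred dividends grossed up pre-tax: $13,000 / (1 − 0.29) = $18,309.86.
DFL = EBIT ÷ [EBIT − I − D_p/(1−t)] = $448,000 ÷ [$448,000 − $255,290.00 − $18,309.86] = $448,000 ÷ $174,400.14 = 2.5688.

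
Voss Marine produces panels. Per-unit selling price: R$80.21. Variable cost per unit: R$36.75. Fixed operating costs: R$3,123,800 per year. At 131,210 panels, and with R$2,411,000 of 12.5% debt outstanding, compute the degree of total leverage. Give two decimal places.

Contribution at this volume is 131,210 × R$43.46 = R$5,702,386.60.
Subtracting fixed costs: EBIT = R$5,702,386.60 − R$3,123,800 = R$2,578,586.60. Interest = R$301,375.00, so EBIT − I = R$2,277,211.60.
Degree of total leverage = total CM / (EBIT − interest) = R$5,702,386.60 / R$2,277,211.60 = 2.5041.

2.50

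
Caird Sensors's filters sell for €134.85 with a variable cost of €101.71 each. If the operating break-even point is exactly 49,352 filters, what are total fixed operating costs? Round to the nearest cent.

€1,635,525.28

Contribution margin per unit = €134.85 − €101.71 = €33.14.
Fixed costs = break-even units × CM = 49,352 × €33.14 = €1,635,525.28.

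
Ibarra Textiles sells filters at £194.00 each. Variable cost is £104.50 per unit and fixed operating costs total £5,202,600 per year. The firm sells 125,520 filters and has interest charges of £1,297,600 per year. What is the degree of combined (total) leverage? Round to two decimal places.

Contribution at this volume is 125,520 × £89.50 = £11,234,040.00.
Operating income = contribution − fixed costs = £11,234,040.00 − £5,202,600 = £6,031,440.00. Interest = £1,297,600.00, so EBIT − I = £4,733,840.00.
Degree of total leverage = total CM / (EBIT − interest) = £11,234,040.00 / £4,733,840.00 = 2.3731.

2.37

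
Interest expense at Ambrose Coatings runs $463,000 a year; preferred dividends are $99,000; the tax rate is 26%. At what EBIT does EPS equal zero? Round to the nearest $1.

$596,784

Grossing the preferred dividend up to pre-tax terms: $99,000 / (1 − 0.26) = $133,783.78.
Financial break-even EBIT = interest + D_p ÷ (1 − t) = $463,000 + $133,783.78 = $596,783.78.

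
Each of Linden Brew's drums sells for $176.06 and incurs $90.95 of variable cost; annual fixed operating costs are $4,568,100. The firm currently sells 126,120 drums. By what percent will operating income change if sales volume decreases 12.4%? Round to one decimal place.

-21.6%

Contribution at this volume is 126,120 × $85.11 = $10,734,073.20.
Operating income = contribution − fixed costs = $10,734,073.20 − $4,568,100 = $6,165,973.20.
DOL = contribution ÷ EBIT = $10,734,073.20 ÷ $6,165,973.20 = 1.7409.
Operating income changes by 1.7409 × -12.4% = -21.6%.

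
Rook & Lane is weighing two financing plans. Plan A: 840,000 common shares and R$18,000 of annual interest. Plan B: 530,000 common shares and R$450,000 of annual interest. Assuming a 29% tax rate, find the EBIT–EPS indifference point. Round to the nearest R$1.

At indifference, (EBIT − 18,000)(1 − t)/840,000 = (EBIT − 450,000)(1 − t)/530,000.
The (1 − t) factor cancels: (EBIT − 18,000) × 530,000 = (EBIT − 450,000) × 840,000.
Solving, EBIT = (450,000·840,000 − 18,000·530,000) / (840,000 − 530,000) = 368,460,000,000 / 310,000 = 1,188,580.65.

R$1,188,581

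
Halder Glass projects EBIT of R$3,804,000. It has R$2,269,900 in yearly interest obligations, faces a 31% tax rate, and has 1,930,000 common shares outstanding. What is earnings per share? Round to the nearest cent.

R$0.55

Pre-tax income = R$3,804,000 − R$2,269,900.00 = R$1,534,100.00.
Net income = R$1,534,100.00 × (1 − 0.31) = R$1,058,529.00.
EPS = R$1,058,529.00 ÷ 1,930,000 = R$0.55.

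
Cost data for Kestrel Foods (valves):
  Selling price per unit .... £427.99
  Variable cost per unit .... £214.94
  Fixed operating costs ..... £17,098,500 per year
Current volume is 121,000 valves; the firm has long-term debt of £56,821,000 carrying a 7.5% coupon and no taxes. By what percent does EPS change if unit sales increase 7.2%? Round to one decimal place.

+42.0%

Contribution at this volume is 121,000 × £213.05 = £25,779,050.00.
EBIT = £25,779,050.00 − £17,098,500 = £8,680,550.00.
Interest = £4,261,575.00, so EBIT − I = £4,418,975.00.
DCL = total CM / (EBIT − I) = £25,779,050.00 / £4,418,975.00 = 5.8337.
%ΔEPS = DCL × %ΔSales = 5.8337 × +7.2% = +42.0%.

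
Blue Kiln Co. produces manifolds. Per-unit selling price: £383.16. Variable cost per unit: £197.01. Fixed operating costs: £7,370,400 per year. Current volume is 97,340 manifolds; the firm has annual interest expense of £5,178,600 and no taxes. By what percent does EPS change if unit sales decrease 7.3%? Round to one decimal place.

-23.7%

Contribution at this volume is 97,340 × £186.15 = £18,119,841.00.
EBIT = £18,119,841.00 − £7,370,400 = £10,749,441.00.
After interest of £5,178,600.00, pre-tax earnings = £5,570,841.00.
Degree of combined leverage = contribution ÷ (EBIT − I) = £18,119,841.00 ÷ £5,570,841.00 = 3.2526.
%ΔEPS = DCL × %ΔSales = 3.2526 × -7.3% = -23.7%.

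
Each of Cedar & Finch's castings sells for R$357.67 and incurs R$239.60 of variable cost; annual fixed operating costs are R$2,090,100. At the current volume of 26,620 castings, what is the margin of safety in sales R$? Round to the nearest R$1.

Unit CM = price − variable cost = R$357.67 − R$239.60 = R$118.07. Break-even units = R$2,090,100 ÷ R$118.07 = 17,702.21; break-even revenue = 17,702.21 × R$357.67 = R$6,331,549.65.
Actual sales revenue = 26,620 × R$357.67 = R$9,521,175.40.
Margin of safety = R$9,521,175.40 − R$6,331,549.65 = R$3,189,626.

R$3,189,626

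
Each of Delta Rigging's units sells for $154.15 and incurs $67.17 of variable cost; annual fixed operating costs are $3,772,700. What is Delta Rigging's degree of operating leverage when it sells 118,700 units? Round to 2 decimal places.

Contribution at this volume is 118,700 × $86.98 = $10,324,526.00.
Operating income = contribution − fixed costs = $10,324,526.00 − $3,772,700 = $6,551,826.00.
So DOL = total CM / EBIT = $10,324,526.00 / $6,551,826.00 = 1.5758.

1.58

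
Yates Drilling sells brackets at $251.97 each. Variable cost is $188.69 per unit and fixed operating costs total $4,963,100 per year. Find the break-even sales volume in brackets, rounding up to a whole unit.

Contribution margin per unit = $251.97 − $188.69 = $63.28.
Units to break even: $4,963,100 ÷ $63.28 = 78,430.78, rounded up to 78,431.

78,431 brackets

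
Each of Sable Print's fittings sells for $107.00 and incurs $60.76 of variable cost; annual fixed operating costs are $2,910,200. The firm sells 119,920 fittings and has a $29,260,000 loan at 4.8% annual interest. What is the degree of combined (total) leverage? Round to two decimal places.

4.51

Total contribution margin = 119,920 × $46.24 = $5,545,100.80.
Subtracting fixed costs: EBIT = $5,545,100.80 − $2,910,200 = $2,634,900.80. Interest = $1,404,480.00, so EBIT − I = $1,230,420.80.
Degree of total leverage = total CM / (EBIT − interest) = $5,545,100.80 / $1,230,420.80 = 4.5067.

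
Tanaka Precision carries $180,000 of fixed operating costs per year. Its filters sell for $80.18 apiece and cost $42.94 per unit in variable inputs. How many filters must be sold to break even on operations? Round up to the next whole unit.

Each unit contributes $80.18 − $42.94 = $37.24.
Break-even Q = $180,000 / $37.24 = 4,833.51 → 4,834 filters.

4,834 filters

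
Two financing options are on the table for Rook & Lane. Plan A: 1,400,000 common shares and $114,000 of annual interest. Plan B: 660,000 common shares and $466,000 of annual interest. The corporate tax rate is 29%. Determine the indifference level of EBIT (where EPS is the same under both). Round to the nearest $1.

$779,946

At indifference, (EBIT − 114,000)(1 − t)/1,400,000 = (EBIT − 466,000)(1 − t)/660,000.
The (1 − t) factor cancels: (EBIT − 114,000) × 660,000 = (EBIT − 466,000) × 1,400,000.
Solving, EBIT = (466,000·1,400,000 − 114,000·660,000) / (1,400,000 − 660,000) = 577,160,000,000 / 740,000 = 779,945.95.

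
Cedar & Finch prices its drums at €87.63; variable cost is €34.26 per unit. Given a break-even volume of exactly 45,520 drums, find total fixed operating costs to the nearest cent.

€2,429,402.40

Each unit contributes €87.63 − €34.26 = €53.37.
Since BE = FC / CM, FC = 45,520 × €53.37 = €2,429,402.40.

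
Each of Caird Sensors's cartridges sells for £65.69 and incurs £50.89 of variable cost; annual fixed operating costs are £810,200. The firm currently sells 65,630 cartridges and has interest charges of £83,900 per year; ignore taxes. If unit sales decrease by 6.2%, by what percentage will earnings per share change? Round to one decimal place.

-78.0%

Contribution at this volume is 65,630 × £14.80 = £971,324.00.
EBIT = £971,324.00 − £810,200 = £161,124.00.
Interest = £83,900.00, so EBIT − I = £77,224.00.
Degree of combined leverage = contribution ÷ (EBIT − I) = £971,324.00 ÷ £77,224.00 = 12.5780.
%ΔEPS = DCL × %ΔSales = 12.5780 × -6.2% = -78.0%.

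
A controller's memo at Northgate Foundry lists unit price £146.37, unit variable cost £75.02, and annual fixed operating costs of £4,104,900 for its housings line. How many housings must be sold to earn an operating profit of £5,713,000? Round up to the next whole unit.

Unit CM = price − variable cost = £146.37 − £75.02 = £71.35.
Need Q such that Q × £71.35 − £4,104,900 = £5,713,000, i.e. Q = £9,817,900 / £71.35 = 137,601.96 → 137,602.

137,602 housings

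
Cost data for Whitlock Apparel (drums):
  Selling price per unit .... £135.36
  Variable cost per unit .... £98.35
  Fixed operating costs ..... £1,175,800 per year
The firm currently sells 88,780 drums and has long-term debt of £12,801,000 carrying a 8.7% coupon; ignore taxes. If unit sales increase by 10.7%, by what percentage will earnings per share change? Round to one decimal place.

+35.3%

Total contribution margin = 88,780 × £37.01 = £3,285,747.80.
Operating income = contribution − fixed costs = £3,285,747.80 − £1,175,800 = £2,109,947.80.
After interest of £1,113,687.00, pre-tax earnings = £996,260.80.
DCL = total CM / (EBIT − I) = £3,285,747.80 / £996,260.80 = 3.2981.
EPS therefore changes by 3.2981 × (+10.7%) = +35.3%.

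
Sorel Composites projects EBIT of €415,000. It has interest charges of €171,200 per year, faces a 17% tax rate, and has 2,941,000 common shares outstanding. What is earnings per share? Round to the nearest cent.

€0.07

Pre-tax income = €415,000 − €171,200.00 = €243,800.00.
After tax at 17%: net income = €243,800.00 × 0.83 = €202,354.00.
Per share: €202,354.00 / 2,941,000 shares = €0.07.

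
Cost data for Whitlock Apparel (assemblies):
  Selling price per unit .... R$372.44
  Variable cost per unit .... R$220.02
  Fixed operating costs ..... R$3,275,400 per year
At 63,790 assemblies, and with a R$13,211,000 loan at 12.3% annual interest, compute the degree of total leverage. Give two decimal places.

2.02

Total contribution margin = 63,790 × R$152.42 = R$9,722,871.80.
Subtracting fixed costs: EBIT = R$9,722,871.80 − R$3,275,400 = R$6,447,471.80. Interest = R$1,624,953.00.
DOL = R$9,722,871.80 ÷ R$6,447,471.80 = 1.5080; DFL = R$6,447,471.80 ÷ R$4,822,518.80 = 1.3370.
Combined leverage = 1.5080 × 1.3370 = 2.0162.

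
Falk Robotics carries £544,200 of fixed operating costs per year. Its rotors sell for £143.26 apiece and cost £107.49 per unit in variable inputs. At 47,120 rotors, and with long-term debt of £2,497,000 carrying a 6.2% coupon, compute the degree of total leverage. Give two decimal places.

1.71

Contribution at this volume is 47,120 × £35.77 = £1,685,482.40.
Operating income = contribution − fixed costs = £1,685,482.40 − £544,200 = £1,141,282.40. Interest = £154,814.00, so EBIT − I = £986,468.40.
DCL = contribution ÷ (EBIT − I) = £1,685,482.40 ÷ £986,468.40 = 1.7086.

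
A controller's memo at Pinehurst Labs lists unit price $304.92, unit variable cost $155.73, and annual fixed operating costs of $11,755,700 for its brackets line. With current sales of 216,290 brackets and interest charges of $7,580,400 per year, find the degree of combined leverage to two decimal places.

2.50

Contribution at this volume is 216,290 × $149.19 = $32,268,305.10.
EBIT = $32,268,305.10 − $11,755,700 = $20,512,605.10. Interest = $7,580,400.00.
DOL = $32,268,305.10 ÷ $20,512,605.10 = 1.5731; DFL = $20,512,605.10 ÷ $12,932,205.10 = 1.5862.
DCL = DOL × DFL = 1.5731 × 1.5862 = 2.4953.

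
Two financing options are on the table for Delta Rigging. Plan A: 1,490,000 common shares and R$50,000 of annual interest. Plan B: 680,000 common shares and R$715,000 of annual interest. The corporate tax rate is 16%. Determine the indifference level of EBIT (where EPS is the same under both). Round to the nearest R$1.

R$1,273,272

At indifference, (EBIT − 50,000)(1 − t)/1,490,000 = (EBIT − 715,000)(1 − t)/680,000.
Cancelling (1 − t) and cross-multiplying: 680,000·(EBIT − 50,000) = 1,490,000·(EBIT − 715,000).
Solving, EBIT = (715,000·1,490,000 − 50,000·680,000) / (1,490,000 − 680,000) = 1,031,350,000,000 / 810,000 = 1,273,271.60.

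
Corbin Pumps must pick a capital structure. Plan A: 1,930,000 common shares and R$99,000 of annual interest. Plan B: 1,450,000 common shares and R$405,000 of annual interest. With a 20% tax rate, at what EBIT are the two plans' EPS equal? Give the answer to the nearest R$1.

R$1,329,375

At indifference, (EBIT − 99,000)(1 − t)/1,930,000 = (EBIT − 405,000)(1 − t)/1,450,000.
Cancelling (1 − t) and cross-multiplying: 1,450,000·(EBIT − 99,000) = 1,930,000·(EBIT − 405,000).
EBIT × (1,930,000 − 1,450,000) = 405,000 × 1,930,000 − 99,000 × 1,450,000 = 638,100,000,000, so EBIT = 638,100,000,000 ÷ 480,000 = 1,329,375.00.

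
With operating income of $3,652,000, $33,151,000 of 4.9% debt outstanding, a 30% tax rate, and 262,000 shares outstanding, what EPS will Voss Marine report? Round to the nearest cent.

Interest = $1,624,399.00, so EBT = $3,652,000 − $1,624,399.00 = $2,027,601.00.
Net income = $2,027,601.00 × (1 − 0.30) = $1,419,320.70.
Per share: $1,419,320.70 / 262,000 shares = $5.42.

$5.42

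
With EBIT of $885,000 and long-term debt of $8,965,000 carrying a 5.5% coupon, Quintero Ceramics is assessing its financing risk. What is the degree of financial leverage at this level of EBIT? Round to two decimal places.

Annual interest charges come to $493,075.00.
Degree of financial leverage = EBIT / (EBIT − interest) = $885,000 / $391,925.00 = 2.2581.

2.26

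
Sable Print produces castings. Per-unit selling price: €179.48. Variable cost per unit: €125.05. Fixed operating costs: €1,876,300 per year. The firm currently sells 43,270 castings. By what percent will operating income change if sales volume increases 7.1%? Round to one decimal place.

At 43,270 units, contribution = 43,270 × €54.43 = €2,355,186.10.
Subtracting fixed costs: EBIT = €2,355,186.10 − €1,876,300 = €478,886.10.
Degree of operating leverage = €2,355,186.10 / €478,886.10 = 4.9181.
Operating income changes by 4.9181 × +7.1% = +34.9%.

+34.9%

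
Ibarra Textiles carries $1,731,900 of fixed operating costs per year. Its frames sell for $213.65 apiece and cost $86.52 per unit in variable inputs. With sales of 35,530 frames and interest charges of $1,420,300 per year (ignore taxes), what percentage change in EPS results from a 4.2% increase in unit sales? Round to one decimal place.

Contribution at this volume is 35,530 × $127.13 = $4,516,928.90.
Subtracting fixed costs: EBIT = $4,516,928.90 − $1,731,900 = $2,785,028.90.
After interest of $1,420,300.00, pre-tax earnings = $1,364,728.90.
DCL = total CM / (EBIT − I) = $4,516,928.90 / $1,364,728.90 = 3.3098.
EPS therefore changes by 3.3098 × (+4.2%) = +13.9%.

+13.9%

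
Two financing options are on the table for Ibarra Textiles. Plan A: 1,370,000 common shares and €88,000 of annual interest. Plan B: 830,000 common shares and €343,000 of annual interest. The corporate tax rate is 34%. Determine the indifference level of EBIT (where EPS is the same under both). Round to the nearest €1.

€734,944

At indifference, (EBIT − 88,000)(1 − t)/1,370,000 = (EBIT − 343,000)(1 − t)/830,000.
The (1 − t) factor cancels: (EBIT − 88,000) × 830,000 = (EBIT − 343,000) × 1,370,000.
EBIT × (1,370,000 − 830,000) = 343,000 × 1,370,000 − 88,000 × 830,000 = 396,870,000,000, so EBIT = 396,870,000,000 ÷ 540,000 = 734,944.44.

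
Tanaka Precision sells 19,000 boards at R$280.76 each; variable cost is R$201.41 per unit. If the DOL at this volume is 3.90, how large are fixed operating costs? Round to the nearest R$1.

Contribution at this volume is 19,000 × R$79.35 = R$1,507,650.00.
DOL = contribution / EBIT, so EBIT = R$1,507,650.00 / 3.90 = R$386,576.92.
Fixed costs = CM − EBIT = R$1,507,650.00 − R$386,576.92 = R$1,121,073.

R$1,121,073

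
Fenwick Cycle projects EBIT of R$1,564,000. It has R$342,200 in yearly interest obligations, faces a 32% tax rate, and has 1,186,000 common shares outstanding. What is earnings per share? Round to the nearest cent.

R$0.70

Interest = R$342,200.00, so EBT = R$1,564,000 − R$342,200.00 = R$1,221,800.00.
After tax at 32%: net income = R$1,221,800.00 × 0.68 = R$830,824.00.
EPS = R$830,824.00 ÷ 1,186,000 = R$0.70.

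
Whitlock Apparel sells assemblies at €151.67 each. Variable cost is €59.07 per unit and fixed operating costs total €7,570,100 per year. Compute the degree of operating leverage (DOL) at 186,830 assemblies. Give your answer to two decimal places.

Total contribution margin = 186,830 × €92.60 = €17,300,458.00.
Subtracting fixed costs: EBIT = €17,300,458.00 − €7,570,100 = €9,730,358.00.
So DOL = total CM / EBIT = €17,300,458.00 / €9,730,358.00 = 1.7780.

1.78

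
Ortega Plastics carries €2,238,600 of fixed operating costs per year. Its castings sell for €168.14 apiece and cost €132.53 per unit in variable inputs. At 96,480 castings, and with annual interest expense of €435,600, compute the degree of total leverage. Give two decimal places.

4.51

At 96,480 units, contribution = 96,480 × €35.61 = €3,435,652.80.
Operating income = contribution − fixed costs = €3,435,652.80 − €2,238,600 = €1,197,052.80. Interest = €435,600.00.
DOL = €3,435,652.80 ÷ €1,197,052.80 = 2.8701; DFL = €1,197,052.80 ÷ €761,452.80 = 1.5721.
DCL = DOL × DFL = 2.8701 × 1.5721 = 4.5121.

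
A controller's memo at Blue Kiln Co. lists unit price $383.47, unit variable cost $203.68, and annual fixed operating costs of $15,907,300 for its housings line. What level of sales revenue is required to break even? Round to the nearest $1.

Contribution margin per unit = $383.47 − $203.68 = $179.79, a CM ratio of $179.79 ÷ $383.47 = 0.4689.
Break-even sales = FC ÷ CM ratio = $15,907,300 × $383.47 / $179.79 = $33,928,318.

$33,928,318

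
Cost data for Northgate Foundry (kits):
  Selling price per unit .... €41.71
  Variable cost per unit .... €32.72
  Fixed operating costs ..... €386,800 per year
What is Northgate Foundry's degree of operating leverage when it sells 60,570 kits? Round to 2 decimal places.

Contribution at this volume is 60,570 × €8.99 = €544,524.30.
Operating income = contribution − fixed costs = €544,524.30 − €386,800 = €157,724.30.
So DOL = total CM / EBIT = €544,524.30 / €157,724.30 = 3.4524.

3.45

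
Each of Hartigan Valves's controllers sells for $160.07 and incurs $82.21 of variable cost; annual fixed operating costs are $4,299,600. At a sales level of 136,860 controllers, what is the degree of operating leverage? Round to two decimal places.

1.68

Contribution at this volume is 136,860 × $77.86 = $10,655,919.60.
Operating income = contribution − fixed costs = $10,655,919.60 − $4,299,600 = $6,356,319.60.
So DOL = total CM / EBIT = $10,655,919.60 / $6,356,319.60 = 1.6764.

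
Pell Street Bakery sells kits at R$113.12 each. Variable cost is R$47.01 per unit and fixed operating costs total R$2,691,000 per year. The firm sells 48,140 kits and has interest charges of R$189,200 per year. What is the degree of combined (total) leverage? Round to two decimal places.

At 48,140 units, contribution = 48,140 × R$66.11 = R$3,182,535.40.
EBIT = R$3,182,535.40 − R$2,691,000 = R$491,535.40. Interest = R$189,200.00.
DOL = R$3,182,535.40 ÷ R$491,535.40 = 6.4747; DFL = R$491,535.40 ÷ R$302,335.40 = 1.6258.
Combined leverage = 6.4747 × 1.6258 = 10.5266.

10.53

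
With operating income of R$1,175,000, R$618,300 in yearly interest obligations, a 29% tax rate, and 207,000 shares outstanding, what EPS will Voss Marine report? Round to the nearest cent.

R$1.91

Interest = R$618,300.00, so EBT = R$1,175,000 − R$618,300.00 = R$556,700.00.
After tax at 29%: net income = R$556,700.00 × 0.71 = R$395,257.00.
Per share: R$395,257.00 / 207,000 shares = R$1.91.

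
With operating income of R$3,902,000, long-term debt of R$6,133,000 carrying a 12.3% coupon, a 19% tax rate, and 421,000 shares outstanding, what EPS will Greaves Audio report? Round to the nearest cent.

R$6.06

Interest = R$754,359.00, so EBT = R$3,902,000 − R$754,359.00 = R$3,147,641.00.
Net income = R$3,147,641.00 × (1 − 0.19) = R$2,549,589.21.
EPS = R$2,549,589.21 ÷ 421,000 = R$6.06.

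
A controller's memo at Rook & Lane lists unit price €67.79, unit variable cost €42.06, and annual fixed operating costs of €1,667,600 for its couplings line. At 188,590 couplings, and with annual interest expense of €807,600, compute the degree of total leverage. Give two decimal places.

Contribution at this volume is 188,590 × €25.73 = €4,852,420.70.
EBIT = €4,852,420.70 − €1,667,600 = €3,184,820.70. Interest = €807,600.00.
DOL = €4,852,420.70 ÷ €3,184,820.70 = 1.5236; DFL = €3,184,820.70 ÷ €2,377,220.70 = 1.3397.
Combined leverage = 1.5236 × 1.3397 = 2.0412.

2.04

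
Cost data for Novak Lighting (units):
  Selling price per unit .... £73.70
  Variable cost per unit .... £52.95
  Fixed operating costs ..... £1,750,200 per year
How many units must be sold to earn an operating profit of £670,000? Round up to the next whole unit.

Unit CM = price − variable cost = £73.70 − £52.95 = £20.75.
Need Q such that Q × £20.75 − £1,750,200 = £670,000, i.e. Q = £2,420,200 / £20.75 = 116,636.14 → 116,637.

116,637 units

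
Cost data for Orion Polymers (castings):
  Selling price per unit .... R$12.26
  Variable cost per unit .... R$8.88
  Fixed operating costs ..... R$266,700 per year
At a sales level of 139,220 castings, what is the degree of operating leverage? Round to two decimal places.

Total contribution margin = 139,220 × R$3.38 = R$470,563.60.
EBIT = R$470,563.60 − R$266,700 = R$203,863.60.
DOL = contribution ÷ EBIT = R$470,563.60 ÷ R$203,863.60 = 2.3082.

2.31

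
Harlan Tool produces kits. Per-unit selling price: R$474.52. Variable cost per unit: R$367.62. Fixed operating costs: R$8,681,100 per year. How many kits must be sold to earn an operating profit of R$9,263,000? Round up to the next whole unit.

Contribution margin per unit = R$474.52 − R$367.62 = R$106.90.
Need Q such that Q × R$106.90 − R$8,681,100 = R$9,263,000, i.e. Q = R$17,944,100 / R$106.90 = 167,858.75 → 167,859.

167,859 kits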